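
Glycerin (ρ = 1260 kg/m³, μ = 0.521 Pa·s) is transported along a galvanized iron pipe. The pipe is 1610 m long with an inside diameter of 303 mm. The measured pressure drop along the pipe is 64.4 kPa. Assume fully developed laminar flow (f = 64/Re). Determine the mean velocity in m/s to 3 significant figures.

For laminar flow, f = 64/Re with Re = ρVD/μ, so Darcy-Weisbach reduces to ΔP = 32μLV/D². Solving for V: V = ΔP·D²/(32μL) = 6.44e+04·(0.303)²/(32·0.521·1610) = 0.2203 m/s.
Check: Re = ρVD/μ = 1260·0.2203·0.303/0.521 = 161.4 < 2300, so the laminar assumption holds.

V ≈ 0.220 m/s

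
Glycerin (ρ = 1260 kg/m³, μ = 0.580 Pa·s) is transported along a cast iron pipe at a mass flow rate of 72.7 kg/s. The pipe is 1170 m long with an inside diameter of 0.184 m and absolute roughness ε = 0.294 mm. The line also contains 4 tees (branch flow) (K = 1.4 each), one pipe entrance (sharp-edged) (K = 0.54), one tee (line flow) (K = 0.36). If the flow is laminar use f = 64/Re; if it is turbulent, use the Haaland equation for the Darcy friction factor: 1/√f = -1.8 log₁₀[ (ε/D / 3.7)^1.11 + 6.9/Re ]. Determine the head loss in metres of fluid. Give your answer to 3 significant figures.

A = πD²/4 = π(0.184)²/4 = 0.02659 m²; mean velocity V = ṁ/(ρA) = 72.7/(1260 · 0.02659) = 2.17 m/s.
Reynolds number Re = ρVD/μ = 1260 · 2.17 · 0.184 / 0.58 = 867.4.
Re < 2300 → laminar flow, so f = 64/Re = 64/867.4 = 0.07379 (the turbulent correlation is not needed).
Total minor-loss coefficient ΣK = 4·1.4 + 1·0.54 + 1·0.36 = 6.5.
ΔP = [f·L/D + ΣK]·(ρV²/2) = [0.07379·1170/0.184 + 6.5]·(1260·2.17²/2) = [469.2 + 6.5]·2966 = 1.411e+06 Pa.
Head loss h_f = ΔP/(ρg) = 1.411e+06/(1260·9.81) = 114 m.

h_f ≈ 114 m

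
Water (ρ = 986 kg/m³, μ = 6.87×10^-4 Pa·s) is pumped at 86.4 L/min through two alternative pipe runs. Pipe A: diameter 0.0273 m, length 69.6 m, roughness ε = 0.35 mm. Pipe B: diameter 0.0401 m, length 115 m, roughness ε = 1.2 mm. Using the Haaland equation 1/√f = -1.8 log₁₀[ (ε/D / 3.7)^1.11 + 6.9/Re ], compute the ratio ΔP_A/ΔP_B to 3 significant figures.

ΔP_A/ΔP_B ≈ 3.00

Pipe A: V = Q/A = 0.00144/0.0005853 = 2.46 m/s; Re = 9.639e+04; ε/D = 0.0128; Haaland → f = 0.04189; ΔP_A = f(L/D)(ρV²/2) = 3.186e+05 Pa.
Pipe B: V = Q/A = 0.00144/0.001263 = 1.14 m/s; Re = 6.562e+04; ε/D = 0.0299; Haaland → f = 0.0577; ΔP_B = f(L/D)(ρV²/2) = 1.061e+05 Pa.
ΔP_A/ΔP_B = 3.186e+05/1.061e+05 = 3.00.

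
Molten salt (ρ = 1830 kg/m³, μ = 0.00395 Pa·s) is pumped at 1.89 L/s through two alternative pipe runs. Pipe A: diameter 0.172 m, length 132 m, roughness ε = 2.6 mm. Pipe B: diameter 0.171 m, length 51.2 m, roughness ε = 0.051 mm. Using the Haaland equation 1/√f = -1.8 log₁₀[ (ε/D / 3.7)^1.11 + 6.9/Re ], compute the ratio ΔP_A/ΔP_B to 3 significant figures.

Pipe A: V = Q/A = 0.00189/0.02324 = 0.08134 m/s; Re = 6482; ε/D = 0.0151; Haaland → f = 0.0501; ΔP_A = f(L/D)(ρV²/2) = 232.8 Pa.
Pipe B: V = Q/A = 0.00189/0.02297 = 0.0823 m/s; Re = 6520; ε/D = 0.000298; Haaland → f = 0.03514; ΔP_B = f(L/D)(ρV²/2) = 65.19 Pa.
ΔP_A/ΔP_B = 232.8/65.19 = 3.57.

ΔP_A/ΔP_B ≈ 3.57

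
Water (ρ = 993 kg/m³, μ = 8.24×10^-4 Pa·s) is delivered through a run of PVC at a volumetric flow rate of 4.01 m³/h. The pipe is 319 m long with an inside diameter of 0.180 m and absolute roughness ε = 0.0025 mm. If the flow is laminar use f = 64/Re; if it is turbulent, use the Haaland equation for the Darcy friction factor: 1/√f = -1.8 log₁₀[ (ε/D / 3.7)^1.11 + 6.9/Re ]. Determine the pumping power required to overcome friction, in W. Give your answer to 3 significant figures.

P ≈ 0.0589 W

Q = 4.01 m³/h = 4.01/3600 = 0.001114 m³/s.
Cross-sectional area A = πD²/4 = π(0.18)²/4 = 0.02545 m²; mean velocity V = Q/A = 0.001114/0.02545 = 0.04377 m/s.
Reynolds number Re = ρVD/μ = 993 · 0.04377 · 0.18 / 0.000824 = 9495.
Re > 4000 → turbulent. Relative roughness ε/D = 2.5e-06/0.18 = 1.39e-05. Haaland: 1/√f = -1.8 log₁₀[(1.39e-05/3.7)^1.11 + 6.9/9495] = -1.8 log₁₀[9.5e-07 + 0.000727] = 5.649, so f = 0.03134.
Darcy-Weisbach: ΔP = f(L/D)(ρV²/2) = 0.03134·(319/0.18)·(993·0.04377²/2) = 0.03134·1772·0.9513 = 52.84 Pa.
Pumping power P = QΔP = 0.001114·52.84 = 0.05886 W = 0.0589 W.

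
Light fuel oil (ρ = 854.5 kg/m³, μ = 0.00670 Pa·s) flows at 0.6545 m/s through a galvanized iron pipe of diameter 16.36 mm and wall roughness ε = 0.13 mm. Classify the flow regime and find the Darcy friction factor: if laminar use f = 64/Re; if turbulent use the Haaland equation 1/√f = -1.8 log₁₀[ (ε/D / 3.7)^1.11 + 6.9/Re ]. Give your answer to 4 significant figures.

f ≈ 0.04687

Re = ρVD/μ = 854.5·0.6545·0.01636/0.0067 = 1366.
Re < 2300 → laminar, so f = 64/Re = 0.04687 (roughness is irrelevant in laminar flow).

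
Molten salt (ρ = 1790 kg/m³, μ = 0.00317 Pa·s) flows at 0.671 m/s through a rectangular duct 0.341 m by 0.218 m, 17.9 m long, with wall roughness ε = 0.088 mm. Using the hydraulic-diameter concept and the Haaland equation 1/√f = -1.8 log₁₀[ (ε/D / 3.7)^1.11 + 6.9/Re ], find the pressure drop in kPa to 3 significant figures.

Hydraulic diameter D_h = 4A/P = 4·(0.341·0.218)/(2·(0.341+0.218)) = 0.2974/1.118 = 0.266 m.
Re = ρVD_h/μ = 1790·0.671·0.266/0.00317 = 1.008e+05.
ε/D_h = 8.8e-05/0.266 = 0.000331; Haaland gives 1/√f = -1.8 log₁₀[3.21e-05+6.85e-05] = 7.196, so f = 0.01931.
ΔP = f(L/D_h)(ρV²/2) = 0.01931·17.9/0.266·403 = 523.8 Pa.
ΔP = 0.524 kPa.

ΔP ≈ 0.524 kPa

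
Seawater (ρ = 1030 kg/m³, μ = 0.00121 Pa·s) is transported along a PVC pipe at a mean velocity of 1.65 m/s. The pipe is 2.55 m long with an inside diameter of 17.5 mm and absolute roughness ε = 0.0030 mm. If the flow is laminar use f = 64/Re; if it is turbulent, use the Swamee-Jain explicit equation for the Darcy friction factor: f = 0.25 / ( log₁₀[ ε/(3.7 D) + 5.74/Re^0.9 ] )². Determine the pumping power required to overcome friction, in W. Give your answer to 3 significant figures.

P ≈ 2.03 W

Reynolds number Re = ρVD/μ = 1030 · 1.65 · 0.0175 / 0.00121 = 2.458e+04.
Re > 4000 → turbulent. Relative roughness ε/D = 3e-06/0.0175 = 0.000171. Swamee-Jain: f = 0.25/(log₁₀[0.000171/3.7 + 5.74/2.458e+04^0.9])² = 0.25/(log₁₀[4.63e-05 + 0.000642])² = 0.25/(-3.162)² = 0.025.
Darcy-Weisbach: ΔP = f(L/D)(ρV²/2) = 0.025·(2.55/0.0175)·(1030·1.65²/2) = 0.025·145.7·1402 = 5107 Pa.
Q = V·A = 1.65·0.0002405 = 0.0003969 m³/s.
Pumping power P = QΔP = 0.0003969·5107 = 2.027 W = 2.03 W.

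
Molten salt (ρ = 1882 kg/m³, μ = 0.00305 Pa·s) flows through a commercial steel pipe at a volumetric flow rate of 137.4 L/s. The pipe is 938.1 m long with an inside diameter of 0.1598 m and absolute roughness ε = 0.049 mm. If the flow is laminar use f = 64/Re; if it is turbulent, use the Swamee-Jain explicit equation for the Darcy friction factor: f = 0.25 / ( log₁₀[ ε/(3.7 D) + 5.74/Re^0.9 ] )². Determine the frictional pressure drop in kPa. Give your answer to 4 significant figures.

Q = 137.4 L/s = 137.4/1000 = 0.1374 m³/s.
Cross-sectional area A = πD²/4 = π(0.1598)²/4 = 0.02006 m²; mean velocity V = Q/A = 0.1374/0.02006 = 6.851 m/s.
Reynolds number Re = ρVD/μ = 1882 · 6.851 · 0.1598 / 0.00305 = 6.755e+05.
Re > 4000 → turbulent. Relative roughness ε/D = 4.9e-05/0.1598 = 0.000307. Swamee-Jain: f = 0.25/(log₁₀[0.000307/3.7 + 5.74/6.755e+05^0.9])² = 0.25/(log₁₀[8.29e-05 + 3.25e-05])² = 0.25/(-3.938)² = 0.01612.
Darcy-Weisbach: ΔP = f(L/D)(ρV²/2) = 0.01612·(938.1/0.1598)·(1882·6.851²/2) = 0.01612·5870·4.416e+04 = 4.18e+06 Pa.
ΔP = 4.18e+06 Pa = 4180 kPa.

ΔP ≈ 4180 kPa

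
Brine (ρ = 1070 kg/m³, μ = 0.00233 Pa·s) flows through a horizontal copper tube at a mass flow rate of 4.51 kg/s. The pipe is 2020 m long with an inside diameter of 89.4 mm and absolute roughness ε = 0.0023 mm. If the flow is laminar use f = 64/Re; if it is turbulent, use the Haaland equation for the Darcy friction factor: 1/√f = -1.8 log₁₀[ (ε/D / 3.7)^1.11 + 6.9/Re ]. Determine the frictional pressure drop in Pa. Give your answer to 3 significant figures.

A = πD²/4 = π(0.0894)²/4 = 0.006277 m²; mean velocity V = ṁ/(ρA) = 4.51/(1070 · 0.006277) = 0.6715 m/s.
Reynolds number Re = ρVD/μ = 1070 · 0.6715 · 0.0894 / 0.00233 = 2.757e+04.
Re > 4000 → turbulent. Relative roughness ε/D = 2.3e-06/0.0894 = 2.57e-05. Haaland: 1/√f = -1.8 log₁₀[(2.57e-05/3.7)^1.11 + 6.9/2.757e+04] = -1.8 log₁₀[1.88e-06 + 0.00025] = 6.477, so f = 0.02384.
Darcy-Weisbach: ΔP = f(L/D)(ρV²/2) = 0.02384·(2020/0.0894)·(1070·0.6715²/2) = 0.02384·2.26e+04·241.2 = 1.299e+05 Pa.

ΔP ≈ 130000 Pa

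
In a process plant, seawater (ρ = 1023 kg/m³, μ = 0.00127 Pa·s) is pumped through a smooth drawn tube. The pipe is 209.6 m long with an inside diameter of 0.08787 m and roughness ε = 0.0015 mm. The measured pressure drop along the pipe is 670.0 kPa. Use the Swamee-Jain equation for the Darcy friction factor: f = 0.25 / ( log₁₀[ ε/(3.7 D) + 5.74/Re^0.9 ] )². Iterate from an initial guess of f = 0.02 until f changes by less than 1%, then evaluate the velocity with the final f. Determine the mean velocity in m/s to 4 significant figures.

Rearranging Darcy-Weisbach: V = √(2·ΔP·D/(f·L·ρ)). With ε/D = 1.5e-06/0.08787 = 1.71e-05, iterate starting from f = 0.02:
  f = 0.02 → V = √(2·6.7e+05·0.08787/(0.02·209.6·1023)) = 5.24 m/s; Re = ρVD/μ = 3.709e+05; f → 0.01405
  f = 0.01405 → V = 6.253 m/s; Re = 4.426e+05; f → 0.01363
  f = 0.01363 → V = 6.347 m/s; Re = 4.492e+05; f → 0.0136
Converged (Δf/f < 1%). With the final f = 0.0136: V = √(2·6.7e+05·0.08787/(0.0136·209.6·1023)) = 6.355 m/s.

V ≈ 6.355 m/s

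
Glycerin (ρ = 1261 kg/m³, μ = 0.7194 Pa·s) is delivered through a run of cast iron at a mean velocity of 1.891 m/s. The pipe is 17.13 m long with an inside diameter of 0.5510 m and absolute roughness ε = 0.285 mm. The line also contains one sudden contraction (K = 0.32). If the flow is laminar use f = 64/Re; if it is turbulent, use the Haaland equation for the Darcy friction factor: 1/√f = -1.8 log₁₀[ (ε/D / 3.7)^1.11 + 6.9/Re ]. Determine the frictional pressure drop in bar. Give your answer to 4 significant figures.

Reynolds number Re = ρVD/μ = 1261 · 1.891 · 0.551 / 0.719 = 1826.
Re < 2300 → laminar flow, so f = 64/Re = 64/1826 = 0.03504 (the turbulent correlation is not needed).
Total minor-loss coefficient ΣK = 1·0.32 = 0.32.
ΔP = [f·L/D + ΣK]·(ρV²/2) = [0.03504·17.13/0.551 + 0.32]·(1261·1.891²/2) = [1.089 + 0.32]·2255 = 3178 Pa.
ΔP = 3178 Pa = 0.03178 bar.

ΔP ≈ 0.03178 bar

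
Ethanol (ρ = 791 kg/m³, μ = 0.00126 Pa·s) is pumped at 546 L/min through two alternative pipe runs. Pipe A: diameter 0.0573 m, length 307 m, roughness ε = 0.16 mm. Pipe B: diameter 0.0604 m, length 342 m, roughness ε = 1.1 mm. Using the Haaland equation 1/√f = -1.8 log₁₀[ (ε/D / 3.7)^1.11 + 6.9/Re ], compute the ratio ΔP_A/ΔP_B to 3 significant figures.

ΔP_A/ΔP_B ≈ 0.658

Pipe A: V = Q/A = 0.0091/0.002579 = 3.529 m/s; Re = 1.269e+05; ε/D = 0.00279; Haaland → f = 0.02667; ΔP_A = f(L/D)(ρV²/2) = 7.039e+05 Pa.
Pipe B: V = Q/A = 0.0091/0.002865 = 3.176 m/s; Re = 1.204e+05; ε/D = 0.0182; Haaland → f = 0.04736; ΔP_B = f(L/D)(ρV²/2) = 1.07e+06 Pa.
ΔP_A/ΔP_B = 7.039e+05/1.07e+06 = 0.658.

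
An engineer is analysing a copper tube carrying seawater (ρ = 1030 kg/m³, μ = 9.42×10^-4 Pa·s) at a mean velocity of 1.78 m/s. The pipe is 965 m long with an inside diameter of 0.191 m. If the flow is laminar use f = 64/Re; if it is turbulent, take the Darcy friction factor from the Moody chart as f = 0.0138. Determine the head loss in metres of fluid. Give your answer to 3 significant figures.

h_f ≈ 11.3 m

Reynolds number Re = ρVD/μ = 1030 · 1.78 · 0.191 / 0.000942 = 3.717e+05.
Re > 4000 → turbulent; use the Moody-chart value f = 0.0138.
Darcy-Weisbach: ΔP = f(L/D)(ρV²/2) = 0.0138·(965/0.191)·(1030·1.78²/2) = 0.0138·5052·1632 = 1.138e+05 Pa.
Head loss h_f = ΔP/(ρg) = 1.138e+05/(1030·9.81) = 11.3 m.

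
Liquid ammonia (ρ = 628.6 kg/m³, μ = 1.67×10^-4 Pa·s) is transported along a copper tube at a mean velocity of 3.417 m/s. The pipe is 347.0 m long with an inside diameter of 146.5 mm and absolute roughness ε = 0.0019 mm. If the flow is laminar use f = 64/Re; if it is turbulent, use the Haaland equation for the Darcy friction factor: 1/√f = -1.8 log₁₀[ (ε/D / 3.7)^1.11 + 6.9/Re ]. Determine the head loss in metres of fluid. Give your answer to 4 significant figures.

Reynolds number Re = ρVD/μ = 628.6 · 3.417 · 0.1465 / 0.000167 = 1.884e+06.
Re > 4000 → turbulent. Relative roughness ε/D = 1.9e-06/0.1465 = 1.3e-05. Haaland: 1/√f = -1.8 log₁₀[(1.3e-05/3.7)^1.11 + 6.9/1.884e+06] = -1.8 log₁₀[8.8e-07 + 3.66e-06] = 9.617, so f = 0.01081.
Darcy-Weisbach: ΔP = f(L/D)(ρV²/2) = 0.01081·(347/0.1465)·(628.6·3.417²/2) = 0.01081·2369·3670 = 9.398e+04 Pa.
Head loss h_f = ΔP/(ρg) = 9.398e+04/(628.6·9.81) = 15.24 m.

h_f ≈ 15.24 m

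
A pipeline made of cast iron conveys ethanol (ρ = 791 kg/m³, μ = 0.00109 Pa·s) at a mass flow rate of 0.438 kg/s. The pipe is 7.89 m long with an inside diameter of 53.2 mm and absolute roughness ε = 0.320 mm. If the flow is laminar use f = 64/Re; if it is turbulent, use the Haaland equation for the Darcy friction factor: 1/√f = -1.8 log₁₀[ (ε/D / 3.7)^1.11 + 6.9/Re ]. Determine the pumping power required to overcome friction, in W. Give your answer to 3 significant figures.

A = πD²/4 = π(0.0532)²/4 = 0.002223 m²; mean velocity V = ṁ/(ρA) = 0.438/(791 · 0.002223) = 0.2491 m/s.
Reynolds number Re = ρVD/μ = 791 · 0.2491 · 0.0532 / 0.00109 = 9617.
Re > 4000 → turbulent. Relative roughness ε/D = 0.00032/0.0532 = 0.00602. Haaland: 1/√f = -1.8 log₁₀[(0.00602/3.7)^1.11 + 6.9/9617] = -1.8 log₁₀[0.000802 + 0.000717] = 5.073, so f = 0.03886.
Darcy-Weisbach: ΔP = f(L/D)(ρV²/2) = 0.03886·(7.89/0.0532)·(791·0.2491²/2) = 0.03886·148.3·24.54 = 141.4 Pa.
Q = ṁ/ρ = 0.438/791 = 0.0005537 m³/s.
Pumping power P = QΔP = 0.0005537·141.4 = 0.07832 W = 0.0783 W.

P ≈ 0.0783 W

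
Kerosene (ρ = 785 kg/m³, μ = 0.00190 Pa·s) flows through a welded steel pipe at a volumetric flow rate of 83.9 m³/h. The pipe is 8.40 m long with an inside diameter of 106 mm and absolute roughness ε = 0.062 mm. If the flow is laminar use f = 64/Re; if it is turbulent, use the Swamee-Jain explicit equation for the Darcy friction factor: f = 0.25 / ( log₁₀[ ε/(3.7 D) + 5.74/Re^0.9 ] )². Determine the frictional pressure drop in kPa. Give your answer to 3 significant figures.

ΔP ≈ 4.43 kPa

Q = 83.9 m³/h = 83.9/3600 = 0.02331 m³/s.
Cross-sectional area A = πD²/4 = π(0.106)²/4 = 0.008825 m²; mean velocity V = Q/A = 0.02331/0.008825 = 2.641 m/s.
Reynolds number Re = ρVD/μ = 785 · 2.641 · 0.106 / 0.0019 = 1.157e+05.
Re > 4000 → turbulent. Relative roughness ε/D = 6.2e-05/0.106 = 0.000585. Swamee-Jain: f = 0.25/(log₁₀[0.000585/3.7 + 5.74/1.157e+05^0.9])² = 0.25/(log₁₀[0.000158 + 0.000159])² = 0.25/(-3.499)² = 0.02043.
Darcy-Weisbach: ΔP = f(L/D)(ρV²/2) = 0.02043·(8.4/0.106)·(785·2.641²/2) = 0.02043·79.25·2738 = 4431 Pa.
ΔP = 4431 Pa = 4.43 kPa.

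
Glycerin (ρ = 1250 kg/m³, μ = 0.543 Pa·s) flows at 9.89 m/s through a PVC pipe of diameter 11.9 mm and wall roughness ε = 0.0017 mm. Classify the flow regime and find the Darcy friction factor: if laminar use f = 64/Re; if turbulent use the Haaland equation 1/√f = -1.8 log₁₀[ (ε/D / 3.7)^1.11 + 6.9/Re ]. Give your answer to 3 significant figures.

f ≈ 0.236

Re = ρVD/μ = 1250·9.89·0.0119/0.543 = 270.9.
Re < 2300 → laminar, so f = 64/Re = 0.2362 (roughness is irrelevant in laminar flow).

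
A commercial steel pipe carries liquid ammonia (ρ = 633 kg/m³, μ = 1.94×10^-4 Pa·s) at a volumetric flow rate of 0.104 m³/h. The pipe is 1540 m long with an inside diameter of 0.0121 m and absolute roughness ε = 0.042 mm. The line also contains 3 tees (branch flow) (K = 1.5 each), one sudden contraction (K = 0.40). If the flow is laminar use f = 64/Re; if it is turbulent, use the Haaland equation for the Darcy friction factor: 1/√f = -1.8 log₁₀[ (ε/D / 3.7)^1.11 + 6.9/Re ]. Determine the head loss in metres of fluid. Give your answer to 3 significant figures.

Q = 0.104 m³/h = 0.104/3600 = 2.889e-05 m³/s.
Cross-sectional area A = πD²/4 = π(0.0121)²/4 = 0.000115 m²; mean velocity V = Q/A = 2.889e-05/0.000115 = 0.2512 m/s.
Reynolds number Re = ρVD/μ = 633 · 0.2512 · 0.0121 / 0.000194 = 9919.
Re > 4000 → turbulent. Relative roughness ε/D = 4.2e-05/0.0121 = 0.00347. Haaland: 1/√f = -1.8 log₁₀[(0.00347/3.7)^1.11 + 6.9/9919] = -1.8 log₁₀[0.000436 + 0.000696] = 5.304, so f = 0.03555.
Total minor-loss coefficient ΣK = 3·1.5 + 1·0.4 = 4.9.
ΔP = [f·L/D + ΣK]·(ρV²/2) = [0.03555·1540/0.0121 + 4.9]·(633·0.2512²/2) = [4525 + 4.9]·19.98 = 9.049e+04 Pa.
Head loss h_f = ΔP/(ρg) = 9.049e+04/(633·9.81) = 14.6 m.

h_f ≈ 14.6 m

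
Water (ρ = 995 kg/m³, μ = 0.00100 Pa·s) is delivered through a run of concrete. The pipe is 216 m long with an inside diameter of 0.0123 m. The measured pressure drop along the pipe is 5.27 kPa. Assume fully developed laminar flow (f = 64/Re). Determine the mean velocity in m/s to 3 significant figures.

For laminar flow, f = 64/Re with Re = ρVD/μ, so Darcy-Weisbach reduces to ΔP = 32μLV/D². Solving for V: V = ΔP·D²/(32μL) = 5270·(0.0123)²/(32·0.001·216) = 0.1153 m/s.
Check: Re = ρVD/μ = 995·0.1153·0.0123/0.001 = 1412 < 2300, so the laminar assumption holds.

V ≈ 0.115 m/s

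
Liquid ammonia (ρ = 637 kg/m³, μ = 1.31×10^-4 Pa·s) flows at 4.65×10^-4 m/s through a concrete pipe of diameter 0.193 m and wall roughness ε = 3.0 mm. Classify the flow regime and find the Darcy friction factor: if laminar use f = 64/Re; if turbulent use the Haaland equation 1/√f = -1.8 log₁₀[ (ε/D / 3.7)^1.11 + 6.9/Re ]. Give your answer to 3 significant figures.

f ≈ 0.147

Re = ρVD/μ = 637·0.000465·0.193/0.000131 = 436.4.
Re < 2300 → laminar, so f = 64/Re = 0.1467 (roughness is irrelevant in laminar flow).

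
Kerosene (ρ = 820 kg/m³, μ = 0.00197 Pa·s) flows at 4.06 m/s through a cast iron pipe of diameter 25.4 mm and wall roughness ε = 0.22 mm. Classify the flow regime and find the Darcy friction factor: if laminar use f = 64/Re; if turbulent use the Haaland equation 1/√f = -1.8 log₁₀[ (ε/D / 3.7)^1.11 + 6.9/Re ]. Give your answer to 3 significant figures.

Re = ρVD/μ = 820·4.06·0.0254/0.00197 = 4.292e+04.
Re > 4000 → turbulent. ε/D = 0.00022/0.0254 = 0.00866; Haaland: 1/√f = -1.8 log₁₀[0.0012 + 0.000161] = 5.158, so f = 0.03759.

f ≈ 0.0376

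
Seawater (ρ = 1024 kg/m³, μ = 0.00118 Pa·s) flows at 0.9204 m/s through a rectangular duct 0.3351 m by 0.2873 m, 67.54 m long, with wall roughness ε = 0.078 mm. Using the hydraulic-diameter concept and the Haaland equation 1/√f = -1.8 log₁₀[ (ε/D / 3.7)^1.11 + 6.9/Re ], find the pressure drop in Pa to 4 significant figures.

Hydraulic diameter D_h = 4A/P = 4·(0.3351·0.2873)/(2·(0.3351+0.2873)) = 0.3851/1.245 = 0.3094 m.
Re = ρVD_h/μ = 1024·0.9204·0.3094/0.00118 = 2.471e+05.
ε/D_h = 7.8e-05/0.3094 = 0.000252; Haaland gives 1/√f = -1.8 log₁₀[2.37e-05+2.79e-05] = 7.717, so f = 0.01679.
ΔP = f(L/D_h)(ρV²/2) = 0.01679·67.54/0.3094·433.7 = 1590 Pa.

ΔP ≈ 1590 Pa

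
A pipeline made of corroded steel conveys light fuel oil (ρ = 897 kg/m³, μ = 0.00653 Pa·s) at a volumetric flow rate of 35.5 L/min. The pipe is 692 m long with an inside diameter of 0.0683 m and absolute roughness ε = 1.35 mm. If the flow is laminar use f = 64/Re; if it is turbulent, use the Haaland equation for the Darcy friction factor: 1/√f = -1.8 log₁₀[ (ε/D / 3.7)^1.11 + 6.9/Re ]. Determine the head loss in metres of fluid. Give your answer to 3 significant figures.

h_f ≈ 0.569 m

Q = 35.5 L/min = 35.5/60000 = 0.0005917 m³/s.
Cross-sectional area A = πD²/4 = π(0.0683)²/4 = 0.003664 m²; mean velocity V = Q/A = 0.0005917/0.003664 = 0.1615 m/s.
Reynolds number Re = ρVD/μ = 897 · 0.1615 · 0.0683 / 0.00653 = 1515.
Re < 2300 → laminar flow, so f = 64/Re = 64/1515 = 0.04224 (the turbulent correlation is not needed).
Darcy-Weisbach: ΔP = f(L/D)(ρV²/2) = 0.04224·(692/0.0683)·(897·0.1615²/2) = 0.04224·1.013e+04·11.7 = 5006 Pa.
Head loss h_f = ΔP/(ρg) = 5006/(897·9.81) = 0.569 m.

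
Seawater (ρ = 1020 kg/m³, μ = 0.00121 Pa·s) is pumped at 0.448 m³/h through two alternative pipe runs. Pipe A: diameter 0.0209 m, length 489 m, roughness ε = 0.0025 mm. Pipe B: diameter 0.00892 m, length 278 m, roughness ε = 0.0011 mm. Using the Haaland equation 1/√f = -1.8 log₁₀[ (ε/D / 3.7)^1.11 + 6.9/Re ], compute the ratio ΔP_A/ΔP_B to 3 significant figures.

ΔP_A/ΔP_B ≈ 0.0314

Pipe A: V = Q/A = 0.0001244/0.0003431 = 0.3627 m/s; Re = 6391; ε/D = 0.00012; Haaland → f = 0.03517; ΔP_A = f(L/D)(ρV²/2) = 5.521e+04 Pa.
Pipe B: V = Q/A = 0.0001244/6.249e-05 = 1.991 m/s; Re = 1.497e+04; ε/D = 0.000123; Haaland → f = 0.02789; ΔP_B = f(L/D)(ρV²/2) = 1.758e+06 Pa.
ΔP_A/ΔP_B = 5.521e+04/1.758e+06 = 0.0314.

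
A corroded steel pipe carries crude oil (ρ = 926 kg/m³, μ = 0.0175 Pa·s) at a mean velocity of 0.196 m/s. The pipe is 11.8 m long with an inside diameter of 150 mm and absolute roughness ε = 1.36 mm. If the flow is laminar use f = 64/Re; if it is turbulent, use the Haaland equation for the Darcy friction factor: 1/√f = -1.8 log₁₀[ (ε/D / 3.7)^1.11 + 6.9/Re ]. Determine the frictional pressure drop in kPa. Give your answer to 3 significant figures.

ΔP ≈ 0.0576 kPa

Reynolds number Re = ρVD/μ = 926 · 0.196 · 0.15 / 0.0175 = 1556.
Re < 2300 → laminar flow, so f = 64/Re = 64/1556 = 0.04114 (the turbulent correlation is not needed).
Darcy-Weisbach: ΔP = f(L/D)(ρV²/2) = 0.04114·(11.8/0.15)·(926·0.196²/2) = 0.04114·78.67·17.79 = 57.56 Pa.
ΔP = 57.56 Pa = 0.0576 kPa.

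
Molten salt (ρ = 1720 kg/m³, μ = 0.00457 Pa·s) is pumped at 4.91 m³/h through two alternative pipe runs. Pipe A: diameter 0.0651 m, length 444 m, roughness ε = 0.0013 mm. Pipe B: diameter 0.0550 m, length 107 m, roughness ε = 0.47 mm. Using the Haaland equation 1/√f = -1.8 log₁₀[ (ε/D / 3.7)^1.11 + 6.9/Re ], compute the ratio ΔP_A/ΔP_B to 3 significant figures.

ΔP_A/ΔP_B ≈ 1.35

Pipe A: V = Q/A = 0.001364/0.003329 = 0.4098 m/s; Re = 1.004e+04; ε/D = 2e-05; Haaland → f = 0.03087; ΔP_A = f(L/D)(ρV²/2) = 3.04e+04 Pa.
Pipe B: V = Q/A = 0.001364/0.002376 = 0.5741 m/s; Re = 1.188e+04; ε/D = 0.00855; Haaland → f = 0.04072; ΔP_B = f(L/D)(ρV²/2) = 2.245e+04 Pa.
ΔP_A/ΔP_B = 3.04e+04/2.245e+04 = 1.35.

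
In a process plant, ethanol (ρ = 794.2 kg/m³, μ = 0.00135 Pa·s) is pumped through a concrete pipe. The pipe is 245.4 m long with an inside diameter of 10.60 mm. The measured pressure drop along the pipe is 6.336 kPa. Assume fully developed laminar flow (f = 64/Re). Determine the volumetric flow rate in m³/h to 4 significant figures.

For laminar flow, f = 64/Re with Re = ρVD/μ, so Darcy-Weisbach reduces to ΔP = 32μLV/D². Solving for V: V = ΔP·D²/(32μL) = 6336·(0.0106)²/(32·0.00135·245.4) = 0.06715 m/s.
Check: Re = ρVD/μ = 794.2·0.06715·0.0106/0.00135 = 418.8 < 2300, so the laminar assumption holds.
Q = V·A = 0.06715·(π/4·0.0106²) = 5.926e-06 m³/s = 0.02133 m³/h.

Q ≈ 0.02133 m³/h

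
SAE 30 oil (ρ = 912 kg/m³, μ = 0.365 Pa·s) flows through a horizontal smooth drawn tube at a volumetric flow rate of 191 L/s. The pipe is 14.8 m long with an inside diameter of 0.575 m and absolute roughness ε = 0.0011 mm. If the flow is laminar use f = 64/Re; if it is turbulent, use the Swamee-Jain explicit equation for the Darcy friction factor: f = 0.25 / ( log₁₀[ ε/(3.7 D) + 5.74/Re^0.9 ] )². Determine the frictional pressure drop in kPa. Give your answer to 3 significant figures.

ΔP ≈ 0.385 kPa

Q = 191 L/s = 191/1000 = 0.191 m³/s.
Cross-sectional area A = πD²/4 = π(0.575)²/4 = 0.2597 m²; mean velocity V = Q/A = 0.191/0.2597 = 0.7355 m/s.
Reynolds number Re = ρVD/μ = 912 · 0.7355 · 0.575 / 0.365 = 1057.
Re < 2300 → laminar flow, so f = 64/Re = 64/1057 = 0.06056 (the turbulent correlation is not needed).
Darcy-Weisbach: ΔP = f(L/D)(ρV²/2) = 0.06056·(14.8/0.575)·(912·0.7355²/2) = 0.06056·25.74·246.7 = 384.6 Pa.
ΔP = 384.6 Pa = 0.385 kPa.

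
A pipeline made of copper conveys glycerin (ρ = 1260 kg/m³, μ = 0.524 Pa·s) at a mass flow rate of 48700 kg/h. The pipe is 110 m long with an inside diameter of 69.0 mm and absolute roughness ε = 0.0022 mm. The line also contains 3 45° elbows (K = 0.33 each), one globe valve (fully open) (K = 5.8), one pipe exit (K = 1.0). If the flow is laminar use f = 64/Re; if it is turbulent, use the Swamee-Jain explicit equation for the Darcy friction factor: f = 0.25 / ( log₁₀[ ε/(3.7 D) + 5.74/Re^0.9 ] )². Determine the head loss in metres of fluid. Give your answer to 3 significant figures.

ṁ = 48700 kg/h = 48700/3600 = 13.53 kg/s.
A = πD²/4 = π(0.069)²/4 = 0.003739 m²; mean velocity V = ṁ/(ρA) = 13.53/(1260 · 0.003739) = 2.871 m/s.
Reynolds number Re = ρVD/μ = 1260 · 2.871 · 0.069 / 0.524 = 476.4.
Re < 2300 → laminar flow, so f = 64/Re = 64/476.4 = 0.1343 (the turbulent correlation is not needed).
Total minor-loss coefficient ΣK = 3·0.33 + 1·5.8 + 1·1 = 7.79.
ΔP = [f·L/D + ΣK]·(ρV²/2) = [0.1343·110/0.069 + 7.79]·(1260·2.871²/2) = [214.2 + 7.79]·5194 = 1.153e+06 Pa.
Head loss h_f = ΔP/(ρg) = 1.153e+06/(1260·9.81) = 93.3 m.

h_f ≈ 93.3 m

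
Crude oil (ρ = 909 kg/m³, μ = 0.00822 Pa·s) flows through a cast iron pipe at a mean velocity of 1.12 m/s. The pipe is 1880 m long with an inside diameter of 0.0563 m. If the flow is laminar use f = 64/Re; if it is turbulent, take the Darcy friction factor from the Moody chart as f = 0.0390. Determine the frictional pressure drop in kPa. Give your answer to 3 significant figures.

ΔP ≈ 742 kPa

Reynolds number Re = ρVD/μ = 909 · 1.12 · 0.0563 / 0.00822 = 6973.
Re > 4000 → turbulent; use the Moody-chart value f = 0.0390.
Darcy-Weisbach: ΔP = f(L/D)(ρV²/2) = 0.039·(1880/0.0563)·(909·1.12²/2) = 0.039·3.339e+04·570.1 = 7.425e+05 Pa.
ΔP = 7.425e+05 Pa = 742 kPa.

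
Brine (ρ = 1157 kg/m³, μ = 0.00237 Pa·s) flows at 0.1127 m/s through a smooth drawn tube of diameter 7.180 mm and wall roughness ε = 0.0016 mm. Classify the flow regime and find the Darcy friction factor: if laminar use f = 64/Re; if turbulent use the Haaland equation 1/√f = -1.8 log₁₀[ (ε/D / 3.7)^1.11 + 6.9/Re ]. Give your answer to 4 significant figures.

Re = ρVD/μ = 1157·0.1127·0.00718/0.00237 = 395.
Re < 2300 → laminar, so f = 64/Re = 0.162 (roughness is irrelevant in laminar flow).

f ≈ 0.1620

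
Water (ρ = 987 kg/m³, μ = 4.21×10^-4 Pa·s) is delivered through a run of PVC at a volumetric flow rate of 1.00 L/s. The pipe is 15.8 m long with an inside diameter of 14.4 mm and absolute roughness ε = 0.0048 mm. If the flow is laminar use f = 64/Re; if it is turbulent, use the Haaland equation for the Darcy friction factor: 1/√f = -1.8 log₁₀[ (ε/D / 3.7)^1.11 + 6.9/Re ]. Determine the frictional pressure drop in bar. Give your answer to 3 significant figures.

ΔP ≈ 3.60 bar

Q = 1.00 L/s = 1.00/1000 = 0.001 m³/s.
Cross-sectional area A = πD²/4 = π(0.0144)²/4 = 0.0001629 m²; mean velocity V = Q/A = 0.001/0.0001629 = 6.14 m/s.
Reynolds number Re = ρVD/μ = 987 · 6.14 · 0.0144 / 0.000421 = 2.073e+05.
Re > 4000 → turbulent. Relative roughness ε/D = 4.8e-06/0.0144 = 0.000333. Haaland: 1/√f = -1.8 log₁₀[(0.000333/3.7)^1.11 + 6.9/2.073e+05] = -1.8 log₁₀[3.23e-05 + 3.33e-05] = 7.529, so f = 0.01764.
Darcy-Weisbach: ΔP = f(L/D)(ρV²/2) = 0.01764·(15.8/0.0144)·(987·6.14²/2) = 0.01764·1097·1.861e+04 = 3.601e+05 Pa.
ΔP = 3.601e+05 Pa = 3.60 bar.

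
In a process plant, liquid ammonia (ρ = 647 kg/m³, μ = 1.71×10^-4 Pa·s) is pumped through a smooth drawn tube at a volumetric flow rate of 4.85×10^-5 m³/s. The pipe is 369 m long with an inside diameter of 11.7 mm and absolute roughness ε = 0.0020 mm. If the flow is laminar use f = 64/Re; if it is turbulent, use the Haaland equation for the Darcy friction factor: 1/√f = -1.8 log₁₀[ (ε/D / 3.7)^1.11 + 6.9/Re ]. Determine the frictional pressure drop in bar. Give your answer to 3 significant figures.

ΔP ≈ 0.541 bar

Cross-sectional area A = πD²/4 = π(0.0117)²/4 = 0.0001075 m²; mean velocity V = Q/A = 4.85e-05/0.0001075 = 0.4511 m/s.
Reynolds number Re = ρVD/μ = 647 · 0.4511 · 0.0117 / 0.000171 = 1.997e+04.
Re > 4000 → turbulent. Relative roughness ε/D = 2e-06/0.0117 = 0.000171. Haaland: 1/√f = -1.8 log₁₀[(0.000171/3.7)^1.11 + 6.9/1.997e+04] = -1.8 log₁₀[1.54e-05 + 0.000346] = 6.197, so f = 0.02604.
Darcy-Weisbach: ΔP = f(L/D)(ρV²/2) = 0.02604·(369/0.0117)·(647·0.4511²/2) = 0.02604·3.154e+04·65.83 = 5.407e+04 Pa.
ΔP = 5.407e+04 Pa = 0.541 bar.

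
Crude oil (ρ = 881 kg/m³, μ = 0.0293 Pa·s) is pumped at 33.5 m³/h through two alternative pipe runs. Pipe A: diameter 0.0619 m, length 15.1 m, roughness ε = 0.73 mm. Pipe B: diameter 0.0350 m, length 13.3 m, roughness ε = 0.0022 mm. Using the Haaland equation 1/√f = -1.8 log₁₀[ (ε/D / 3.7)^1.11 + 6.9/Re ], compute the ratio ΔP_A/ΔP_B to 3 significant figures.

Pipe A: V = Q/A = 0.009306/0.003009 = 3.092 m/s; Re = 5755; ε/D = 0.0118; Haaland → f = 0.04789; ΔP_A = f(L/D)(ρV²/2) = 4.92e+04 Pa.
Pipe B: V = Q/A = 0.009306/0.0009621 = 9.672 m/s; Re = 1.018e+04; ε/D = 6.29e-05; Haaland → f = 0.0308; ΔP_B = f(L/D)(ρV²/2) = 4.823e+05 Pa.
ΔP_A/ΔP_B = 4.92e+04/4.823e+05 = 0.102.

ΔP_A/ΔP_B ≈ 0.102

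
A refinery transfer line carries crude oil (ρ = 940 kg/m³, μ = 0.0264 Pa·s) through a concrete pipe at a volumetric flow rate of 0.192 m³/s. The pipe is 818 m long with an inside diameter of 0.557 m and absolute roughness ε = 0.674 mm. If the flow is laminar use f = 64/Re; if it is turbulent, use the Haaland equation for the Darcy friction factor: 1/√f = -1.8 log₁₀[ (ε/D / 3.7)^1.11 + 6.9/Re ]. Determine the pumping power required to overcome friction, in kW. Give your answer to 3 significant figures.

P ≈ 2.42 kW

Cross-sectional area A = πD²/4 = π(0.557)²/4 = 0.2437 m²; mean velocity V = Q/A = 0.192/0.2437 = 0.788 m/s.
Reynolds number Re = ρVD/μ = 940 · 0.788 · 0.557 / 0.0264 = 1.563e+04.
Re > 4000 → turbulent. Relative roughness ε/D = 0.000674/0.557 = 0.00121. Haaland: 1/√f = -1.8 log₁₀[(0.00121/3.7)^1.11 + 6.9/1.563e+04] = -1.8 log₁₀[0.000135 + 0.000442] = 5.83, so f = 0.02942.
Darcy-Weisbach: ΔP = f(L/D)(ρV²/2) = 0.02942·(818/0.557)·(940·0.788²/2) = 0.02942·1469·291.8 = 1.261e+04 Pa.
Pumping power P = QΔP = 0.192·1.261e+04 = 2421 W = 2.42 kW.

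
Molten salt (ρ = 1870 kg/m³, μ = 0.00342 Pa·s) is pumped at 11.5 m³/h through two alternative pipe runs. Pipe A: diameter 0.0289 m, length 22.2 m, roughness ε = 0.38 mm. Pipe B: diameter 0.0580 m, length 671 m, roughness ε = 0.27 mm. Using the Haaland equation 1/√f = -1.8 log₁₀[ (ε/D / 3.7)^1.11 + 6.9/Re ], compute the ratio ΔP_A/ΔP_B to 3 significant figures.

ΔP_A/ΔP_B ≈ 1.43

Pipe A: V = Q/A = 0.003194/0.000656 = 4.87 m/s; Re = 7.695e+04; ε/D = 0.0131; Haaland → f = 0.04237; ΔP_A = f(L/D)(ρV²/2) = 7.218e+05 Pa.
Pipe B: V = Q/A = 0.003194/0.002642 = 1.209 m/s; Re = 3.834e+04; ε/D = 0.00466; Haaland → f = 0.03199; ΔP_B = f(L/D)(ρV²/2) = 5.059e+05 Pa.
ΔP_A/ΔP_B = 7.218e+05/5.059e+05 = 1.43.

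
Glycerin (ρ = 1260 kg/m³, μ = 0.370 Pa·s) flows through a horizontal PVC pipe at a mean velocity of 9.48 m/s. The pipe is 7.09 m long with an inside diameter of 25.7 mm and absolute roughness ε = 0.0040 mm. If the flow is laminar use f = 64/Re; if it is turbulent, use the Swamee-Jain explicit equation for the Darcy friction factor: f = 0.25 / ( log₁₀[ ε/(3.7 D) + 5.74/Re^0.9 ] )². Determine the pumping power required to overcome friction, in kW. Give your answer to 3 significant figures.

P ≈ 5.93 kW

Reynolds number Re = ρVD/μ = 1260 · 9.48 · 0.0257 / 0.37 = 829.7.
Re < 2300 → laminar flow, so f = 64/Re = 64/829.7 = 0.07714 (the turbulent correlation is not needed).
Darcy-Weisbach: ΔP = f(L/D)(ρV²/2) = 0.07714·(7.09/0.0257)·(1260·9.48²/2) = 0.07714·275.9·5.662e+04 = 1.205e+06 Pa.
Q = V·A = 9.48·0.0005187 = 0.004918 m³/s.
Pumping power P = QΔP = 0.004918·1.205e+06 = 5925 W = 5.93 kW.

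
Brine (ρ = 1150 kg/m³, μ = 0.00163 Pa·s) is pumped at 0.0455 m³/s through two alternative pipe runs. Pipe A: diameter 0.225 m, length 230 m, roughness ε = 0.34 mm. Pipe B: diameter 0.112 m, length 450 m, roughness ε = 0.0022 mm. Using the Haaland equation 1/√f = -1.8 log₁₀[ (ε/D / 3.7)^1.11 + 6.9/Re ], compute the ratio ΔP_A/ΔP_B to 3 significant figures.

ΔP_A/ΔP_B ≈ 0.0255

Pipe A: V = Q/A = 0.0455/0.03976 = 1.144 m/s; Re = 1.817e+05; ε/D = 0.00151; Haaland → f = 0.02285; ΔP_A = f(L/D)(ρV²/2) = 1.758e+04 Pa.
Pipe B: V = Q/A = 0.0455/0.009852 = 4.618 m/s; Re = 3.649e+05; ε/D = 1.96e-05; Haaland → f = 0.01402; ΔP_B = f(L/D)(ρV²/2) = 6.907e+05 Pa.
ΔP_A/ΔP_B = 1.758e+04/6.907e+05 = 0.0255.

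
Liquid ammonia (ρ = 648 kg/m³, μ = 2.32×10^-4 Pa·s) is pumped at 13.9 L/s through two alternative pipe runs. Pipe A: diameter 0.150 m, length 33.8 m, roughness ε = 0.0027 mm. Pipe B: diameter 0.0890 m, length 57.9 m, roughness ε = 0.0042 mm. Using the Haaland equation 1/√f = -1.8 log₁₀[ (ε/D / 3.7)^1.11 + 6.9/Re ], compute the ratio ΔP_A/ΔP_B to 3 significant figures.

ΔP_A/ΔP_B ≈ 0.0455

Pipe A: V = Q/A = 0.0139/0.01767 = 0.7866 m/s; Re = 3.295e+05; ε/D = 1.8e-05; Haaland → f = 0.01425; ΔP_A = f(L/D)(ρV²/2) = 643.8 Pa.
Pipe B: V = Q/A = 0.0139/0.006221 = 2.234 m/s; Re = 5.554e+05; ε/D = 4.72e-05; Haaland → f = 0.01344; ΔP_B = f(L/D)(ρV²/2) = 1.414e+04 Pa.
ΔP_A/ΔP_B = 643.8/1.414e+04 = 0.0455.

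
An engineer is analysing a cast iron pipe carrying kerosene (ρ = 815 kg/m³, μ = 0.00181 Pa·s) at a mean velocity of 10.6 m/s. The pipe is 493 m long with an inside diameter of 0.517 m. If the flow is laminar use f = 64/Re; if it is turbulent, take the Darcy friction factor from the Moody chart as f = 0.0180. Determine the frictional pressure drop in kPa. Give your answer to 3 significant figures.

ΔP ≈ 786 kPa

Reynolds number Re = ρVD/μ = 815 · 10.6 · 0.517 / 0.00181 = 2.468e+06.
Re > 4000 → turbulent; use the Moody-chart value f = 0.0180.
Darcy-Weisbach: ΔP = f(L/D)(ρV²/2) = 0.018·(493/0.517)·(815·10.6²/2) = 0.018·953.6·4.579e+04 = 7.859e+05 Pa.
ΔP = 7.859e+05 Pa = 786 kPa.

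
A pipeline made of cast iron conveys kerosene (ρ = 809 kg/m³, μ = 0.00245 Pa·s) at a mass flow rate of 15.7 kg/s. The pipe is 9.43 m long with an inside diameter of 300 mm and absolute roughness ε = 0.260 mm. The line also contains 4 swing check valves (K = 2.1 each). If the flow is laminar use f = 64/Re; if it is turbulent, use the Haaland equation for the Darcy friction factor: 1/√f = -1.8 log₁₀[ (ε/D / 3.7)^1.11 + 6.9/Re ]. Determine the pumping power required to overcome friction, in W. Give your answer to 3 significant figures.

A = πD²/4 = π(0.3)²/4 = 0.07069 m²; mean velocity V = ṁ/(ρA) = 15.7/(809 · 0.07069) = 0.2745 m/s.
Reynolds number Re = ρVD/μ = 809 · 0.2745 · 0.3 / 0.00245 = 2.72e+04.
Re > 4000 → turbulent. Relative roughness ε/D = 0.00026/0.3 = 0.000867. Haaland: 1/√f = -1.8 log₁₀[(0.000867/3.7)^1.11 + 6.9/2.72e+04] = -1.8 log₁₀[9.34e-05 + 0.000254] = 6.227, so f = 0.02579.
Total minor-loss coefficient ΣK = 4·2.1 = 8.4.
ΔP = [f·L/D + ΣK]·(ρV²/2) = [0.02579·9.43/0.3 + 8.4]·(809·0.2745²/2) = [0.8106 + 8.4]·30.49 = 280.8 Pa.
Q = ṁ/ρ = 15.7/809 = 0.01941 m³/s.
Pumping power P = QΔP = 0.01941·280.8 = 5.450 W = 5.45 W.

P ≈ 5.45 W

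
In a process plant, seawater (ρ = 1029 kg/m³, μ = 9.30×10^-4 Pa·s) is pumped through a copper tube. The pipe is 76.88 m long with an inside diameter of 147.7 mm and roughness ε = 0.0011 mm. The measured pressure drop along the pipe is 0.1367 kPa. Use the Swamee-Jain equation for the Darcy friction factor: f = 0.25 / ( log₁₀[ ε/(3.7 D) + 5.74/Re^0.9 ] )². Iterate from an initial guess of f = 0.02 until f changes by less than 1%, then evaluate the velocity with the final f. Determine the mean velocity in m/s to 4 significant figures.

Rearranging Darcy-Weisbach: V = √(2·ΔP·D/(f·L·ρ)). With ε/D = 1.1e-06/0.1477 = 7.45e-06, iterate starting from f = 0.02:
  f = 0.02 → V = √(2·136.7·0.1477/(0.02·76.88·1029)) = 0.1598 m/s; Re = ρVD/μ = 2.611e+04; f → 0.02419
  f = 0.02419 → V = 0.1453 m/s; Re = 2.374e+04; f → 0.02476
  f = 0.02476 → V = 0.1436 m/s; Re = 2.347e+04; f → 0.02483
Converged (Δf/f < 1%). With the final f = 0.02483: V = √(2·136.7·0.1477/(0.02483·76.88·1029)) = 0.1434 m/s.

V ≈ 0.1434 m/s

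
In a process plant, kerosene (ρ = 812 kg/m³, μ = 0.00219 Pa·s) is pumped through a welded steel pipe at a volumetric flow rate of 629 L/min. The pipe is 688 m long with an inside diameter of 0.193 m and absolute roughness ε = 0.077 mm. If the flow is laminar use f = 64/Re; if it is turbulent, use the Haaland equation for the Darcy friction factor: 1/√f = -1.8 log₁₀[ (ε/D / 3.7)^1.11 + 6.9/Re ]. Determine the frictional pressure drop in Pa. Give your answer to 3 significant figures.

ΔP ≈ 4650 Pa

Q = 629 L/min = 629/60000 = 0.01048 m³/s.
Cross-sectional area A = πD²/4 = π(0.193)²/4 = 0.02926 m²; mean velocity V = Q/A = 0.01048/0.02926 = 0.3583 m/s.
Reynolds number Re = ρVD/μ = 812 · 0.3583 · 0.193 / 0.00219 = 2.564e+04.
Re > 4000 → turbulent. Relative roughness ε/D = 7.7e-05/0.193 = 0.000399. Haaland: 1/√f = -1.8 log₁₀[(0.000399/3.7)^1.11 + 6.9/2.564e+04] = -1.8 log₁₀[3.95e-05 + 0.000269] = 6.319, so f = 0.02504.
Darcy-Weisbach: ΔP = f(L/D)(ρV²/2) = 0.02504·(688/0.193)·(812·0.3583²/2) = 0.02504·3565·52.13 = 4654 Pa.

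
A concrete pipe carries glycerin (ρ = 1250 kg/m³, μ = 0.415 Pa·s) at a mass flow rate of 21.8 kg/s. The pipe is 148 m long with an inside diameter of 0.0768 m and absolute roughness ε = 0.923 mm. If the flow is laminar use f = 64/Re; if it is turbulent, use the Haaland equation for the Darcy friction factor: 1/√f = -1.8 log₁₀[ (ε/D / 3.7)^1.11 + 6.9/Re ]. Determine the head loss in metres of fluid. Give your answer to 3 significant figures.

A = πD²/4 = π(0.0768)²/4 = 0.004632 m²; mean velocity V = ṁ/(ρA) = 21.8/(1250 · 0.004632) = 3.765 m/s.
Reynolds number Re = ρVD/μ = 1250 · 3.765 · 0.0768 / 0.415 = 870.9.
Re < 2300 → laminar flow, so f = 64/Re = 64/870.9 = 0.07349 (the turbulent correlation is not needed).
Darcy-Weisbach: ΔP = f(L/D)(ρV²/2) = 0.07349·(148/0.0768)·(1250·3.765²/2) = 0.07349·1927·8858 = 1.255e+06 Pa.
Head loss h_f = ΔP/(ρg) = 1.255e+06/(1250·9.81) = 102 m.

h_f ≈ 102 m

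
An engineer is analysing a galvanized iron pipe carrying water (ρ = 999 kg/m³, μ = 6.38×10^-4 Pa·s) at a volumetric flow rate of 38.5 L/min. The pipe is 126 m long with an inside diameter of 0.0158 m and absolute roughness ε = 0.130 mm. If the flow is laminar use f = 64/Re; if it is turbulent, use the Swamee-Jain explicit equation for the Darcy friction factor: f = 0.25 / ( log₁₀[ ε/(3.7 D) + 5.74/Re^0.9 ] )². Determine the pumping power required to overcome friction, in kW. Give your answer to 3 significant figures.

Q = 38.5 L/min = 38.5/60000 = 0.0006417 m³/s.
Cross-sectional area A = πD²/4 = π(0.0158)²/4 = 0.0001961 m²; mean velocity V = Q/A = 0.0006417/0.0001961 = 3.273 m/s.
Reynolds number Re = ρVD/μ = 999 · 3.273 · 0.0158 / 0.000638 = 8.097e+04.
Re > 4000 → turbulent. Relative roughness ε/D = 0.00013/0.0158 = 0.00823. Swamee-Jain: f = 0.25/(log₁₀[0.00823/3.7 + 5.74/8.097e+04^0.9])² = 0.25/(log₁₀[0.00222 + 0.00022])² = 0.25/(-2.612)² = 0.03664.
Darcy-Weisbach: ΔP = f(L/D)(ρV²/2) = 0.03664·(126/0.0158)·(999·3.273²/2) = 0.03664·7975·5350 = 1.563e+06 Pa.
Pumping power P = QΔP = 0.0006417·1.563e+06 = 1003 W = 1.00 kW.

P ≈ 1.00 kW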